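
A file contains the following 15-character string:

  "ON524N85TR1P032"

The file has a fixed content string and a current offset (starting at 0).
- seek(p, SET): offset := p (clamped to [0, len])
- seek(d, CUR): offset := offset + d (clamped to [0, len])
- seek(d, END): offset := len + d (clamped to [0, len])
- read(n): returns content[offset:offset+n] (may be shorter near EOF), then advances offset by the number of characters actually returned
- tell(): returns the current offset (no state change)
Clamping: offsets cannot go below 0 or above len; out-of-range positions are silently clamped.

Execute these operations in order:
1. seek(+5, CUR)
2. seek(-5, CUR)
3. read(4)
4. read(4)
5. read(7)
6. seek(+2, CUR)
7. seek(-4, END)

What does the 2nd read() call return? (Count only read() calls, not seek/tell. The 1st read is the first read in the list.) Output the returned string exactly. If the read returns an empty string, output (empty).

Answer: 4N85

Derivation:
After 1 (seek(+5, CUR)): offset=5
After 2 (seek(-5, CUR)): offset=0
After 3 (read(4)): returned 'ON52', offset=4
After 4 (read(4)): returned '4N85', offset=8
After 5 (read(7)): returned 'TR1P032', offset=15
After 6 (seek(+2, CUR)): offset=15
After 7 (seek(-4, END)): offset=11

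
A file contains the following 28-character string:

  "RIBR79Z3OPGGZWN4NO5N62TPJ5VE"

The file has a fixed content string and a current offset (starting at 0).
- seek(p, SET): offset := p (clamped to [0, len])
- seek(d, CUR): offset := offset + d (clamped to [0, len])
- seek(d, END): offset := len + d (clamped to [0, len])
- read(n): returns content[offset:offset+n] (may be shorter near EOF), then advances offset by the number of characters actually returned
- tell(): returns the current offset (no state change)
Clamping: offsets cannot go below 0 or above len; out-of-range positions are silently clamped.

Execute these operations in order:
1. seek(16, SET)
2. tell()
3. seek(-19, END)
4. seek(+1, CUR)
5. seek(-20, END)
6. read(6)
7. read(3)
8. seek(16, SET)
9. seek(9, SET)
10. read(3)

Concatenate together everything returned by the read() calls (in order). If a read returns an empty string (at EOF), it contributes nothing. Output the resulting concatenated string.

After 1 (seek(16, SET)): offset=16
After 2 (tell()): offset=16
After 3 (seek(-19, END)): offset=9
After 4 (seek(+1, CUR)): offset=10
After 5 (seek(-20, END)): offset=8
After 6 (read(6)): returned 'OPGGZW', offset=14
After 7 (read(3)): returned 'N4N', offset=17
After 8 (seek(16, SET)): offset=16
After 9 (seek(9, SET)): offset=9
After 10 (read(3)): returned 'PGG', offset=12

Answer: OPGGZWN4NPGG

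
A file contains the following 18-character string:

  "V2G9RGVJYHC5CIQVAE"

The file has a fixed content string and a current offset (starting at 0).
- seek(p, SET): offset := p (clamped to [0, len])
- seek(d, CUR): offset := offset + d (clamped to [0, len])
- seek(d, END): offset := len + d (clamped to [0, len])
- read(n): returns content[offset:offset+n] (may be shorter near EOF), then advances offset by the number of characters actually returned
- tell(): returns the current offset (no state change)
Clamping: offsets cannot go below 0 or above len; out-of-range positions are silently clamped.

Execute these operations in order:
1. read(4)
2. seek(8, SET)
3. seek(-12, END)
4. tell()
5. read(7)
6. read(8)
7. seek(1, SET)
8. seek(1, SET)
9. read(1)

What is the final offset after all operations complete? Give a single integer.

Answer: 2

Derivation:
After 1 (read(4)): returned 'V2G9', offset=4
After 2 (seek(8, SET)): offset=8
After 3 (seek(-12, END)): offset=6
After 4 (tell()): offset=6
After 5 (read(7)): returned 'VJYHC5C', offset=13
After 6 (read(8)): returned 'IQVAE', offset=18
After 7 (seek(1, SET)): offset=1
After 8 (seek(1, SET)): offset=1
After 9 (read(1)): returned '2', offset=2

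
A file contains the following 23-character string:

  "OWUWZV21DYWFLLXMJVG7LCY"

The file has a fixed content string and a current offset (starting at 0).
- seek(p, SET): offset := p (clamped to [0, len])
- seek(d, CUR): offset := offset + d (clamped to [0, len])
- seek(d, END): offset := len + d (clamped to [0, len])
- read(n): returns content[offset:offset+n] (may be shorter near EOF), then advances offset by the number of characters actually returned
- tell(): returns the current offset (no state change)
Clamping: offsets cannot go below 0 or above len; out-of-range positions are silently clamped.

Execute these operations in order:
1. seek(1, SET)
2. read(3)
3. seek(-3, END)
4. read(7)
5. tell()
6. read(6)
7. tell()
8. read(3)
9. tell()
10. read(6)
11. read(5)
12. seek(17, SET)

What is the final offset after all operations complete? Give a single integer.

After 1 (seek(1, SET)): offset=1
After 2 (read(3)): returned 'WUW', offset=4
After 3 (seek(-3, END)): offset=20
After 4 (read(7)): returned 'LCY', offset=23
After 5 (tell()): offset=23
After 6 (read(6)): returned '', offset=23
After 7 (tell()): offset=23
After 8 (read(3)): returned '', offset=23
After 9 (tell()): offset=23
After 10 (read(6)): returned '', offset=23
After 11 (read(5)): returned '', offset=23
After 12 (seek(17, SET)): offset=17

Answer: 17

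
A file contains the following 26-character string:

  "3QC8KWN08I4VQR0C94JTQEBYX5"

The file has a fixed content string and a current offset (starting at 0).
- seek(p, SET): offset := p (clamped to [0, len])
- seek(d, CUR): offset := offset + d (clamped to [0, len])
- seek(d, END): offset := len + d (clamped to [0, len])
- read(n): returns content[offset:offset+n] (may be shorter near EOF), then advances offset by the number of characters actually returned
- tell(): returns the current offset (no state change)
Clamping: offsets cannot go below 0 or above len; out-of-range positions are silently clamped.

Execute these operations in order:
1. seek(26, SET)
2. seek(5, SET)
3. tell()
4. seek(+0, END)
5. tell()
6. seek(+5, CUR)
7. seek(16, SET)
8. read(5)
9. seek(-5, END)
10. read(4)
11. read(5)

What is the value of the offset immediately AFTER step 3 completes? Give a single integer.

Answer: 5

Derivation:
After 1 (seek(26, SET)): offset=26
After 2 (seek(5, SET)): offset=5
After 3 (tell()): offset=5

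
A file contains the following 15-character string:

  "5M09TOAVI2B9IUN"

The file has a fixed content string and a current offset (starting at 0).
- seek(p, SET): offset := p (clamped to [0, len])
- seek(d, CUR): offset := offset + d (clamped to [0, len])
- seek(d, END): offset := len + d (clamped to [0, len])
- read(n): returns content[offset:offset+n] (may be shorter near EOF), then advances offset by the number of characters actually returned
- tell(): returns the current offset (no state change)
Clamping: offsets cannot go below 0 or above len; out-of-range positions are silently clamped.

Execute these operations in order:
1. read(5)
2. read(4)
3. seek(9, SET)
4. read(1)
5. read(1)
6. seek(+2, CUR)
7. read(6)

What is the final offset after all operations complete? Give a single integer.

After 1 (read(5)): returned '5M09T', offset=5
After 2 (read(4)): returned 'OAVI', offset=9
After 3 (seek(9, SET)): offset=9
After 4 (read(1)): returned '2', offset=10
After 5 (read(1)): returned 'B', offset=11
After 6 (seek(+2, CUR)): offset=13
After 7 (read(6)): returned 'UN', offset=15

Answer: 15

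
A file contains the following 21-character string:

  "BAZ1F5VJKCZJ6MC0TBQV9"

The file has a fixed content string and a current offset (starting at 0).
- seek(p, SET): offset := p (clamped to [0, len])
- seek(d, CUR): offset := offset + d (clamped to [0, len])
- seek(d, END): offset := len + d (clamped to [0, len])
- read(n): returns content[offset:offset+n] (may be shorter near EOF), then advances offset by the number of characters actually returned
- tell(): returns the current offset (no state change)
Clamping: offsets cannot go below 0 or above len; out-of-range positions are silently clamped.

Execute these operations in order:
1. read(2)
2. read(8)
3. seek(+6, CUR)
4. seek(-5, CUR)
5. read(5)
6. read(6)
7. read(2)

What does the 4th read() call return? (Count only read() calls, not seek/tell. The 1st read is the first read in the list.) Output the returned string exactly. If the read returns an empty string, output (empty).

After 1 (read(2)): returned 'BA', offset=2
After 2 (read(8)): returned 'Z1F5VJKC', offset=10
After 3 (seek(+6, CUR)): offset=16
After 4 (seek(-5, CUR)): offset=11
After 5 (read(5)): returned 'J6MC0', offset=16
After 6 (read(6)): returned 'TBQV9', offset=21
After 7 (read(2)): returned '', offset=21

Answer: TBQV9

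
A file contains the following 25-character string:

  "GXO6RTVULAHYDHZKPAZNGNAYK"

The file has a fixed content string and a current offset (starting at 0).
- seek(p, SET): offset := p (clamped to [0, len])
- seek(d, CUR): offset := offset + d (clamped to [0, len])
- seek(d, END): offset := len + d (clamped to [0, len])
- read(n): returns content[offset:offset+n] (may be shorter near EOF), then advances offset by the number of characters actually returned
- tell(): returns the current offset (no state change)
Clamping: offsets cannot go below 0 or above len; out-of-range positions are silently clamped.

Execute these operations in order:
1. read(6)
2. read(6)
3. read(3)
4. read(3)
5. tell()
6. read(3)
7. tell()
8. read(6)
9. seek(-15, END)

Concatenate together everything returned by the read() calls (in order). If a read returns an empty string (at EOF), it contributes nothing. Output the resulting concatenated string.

After 1 (read(6)): returned 'GXO6RT', offset=6
After 2 (read(6)): returned 'VULAHY', offset=12
After 3 (read(3)): returned 'DHZ', offset=15
After 4 (read(3)): returned 'KPA', offset=18
After 5 (tell()): offset=18
After 6 (read(3)): returned 'ZNG', offset=21
After 7 (tell()): offset=21
After 8 (read(6)): returned 'NAYK', offset=25
After 9 (seek(-15, END)): offset=10

Answer: GXO6RTVULAHYDHZKPAZNGNAYK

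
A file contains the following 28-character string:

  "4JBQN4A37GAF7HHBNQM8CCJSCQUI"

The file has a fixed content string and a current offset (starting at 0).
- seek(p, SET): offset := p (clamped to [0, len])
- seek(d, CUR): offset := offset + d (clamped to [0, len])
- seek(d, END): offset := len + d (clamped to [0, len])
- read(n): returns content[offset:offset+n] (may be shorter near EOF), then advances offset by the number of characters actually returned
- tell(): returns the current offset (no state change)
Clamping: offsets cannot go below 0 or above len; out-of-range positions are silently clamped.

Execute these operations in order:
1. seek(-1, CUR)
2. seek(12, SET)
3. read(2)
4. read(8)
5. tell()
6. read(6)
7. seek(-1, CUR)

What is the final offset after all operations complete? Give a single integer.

After 1 (seek(-1, CUR)): offset=0
After 2 (seek(12, SET)): offset=12
After 3 (read(2)): returned '7H', offset=14
After 4 (read(8)): returned 'HBNQM8CC', offset=22
After 5 (tell()): offset=22
After 6 (read(6)): returned 'JSCQUI', offset=28
After 7 (seek(-1, CUR)): offset=27

Answer: 27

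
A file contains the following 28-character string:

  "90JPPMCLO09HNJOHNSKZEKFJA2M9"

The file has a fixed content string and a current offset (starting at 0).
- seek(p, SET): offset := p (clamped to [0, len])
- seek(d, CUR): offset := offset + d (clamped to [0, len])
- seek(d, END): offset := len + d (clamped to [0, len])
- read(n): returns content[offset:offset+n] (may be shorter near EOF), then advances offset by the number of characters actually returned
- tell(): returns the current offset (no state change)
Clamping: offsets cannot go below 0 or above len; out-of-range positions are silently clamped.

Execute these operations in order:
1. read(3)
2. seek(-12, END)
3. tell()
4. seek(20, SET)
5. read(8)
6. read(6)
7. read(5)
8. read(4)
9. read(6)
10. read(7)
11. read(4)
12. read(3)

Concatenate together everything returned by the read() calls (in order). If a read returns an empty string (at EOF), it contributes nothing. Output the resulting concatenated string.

Answer: 90JEKFJA2M9

Derivation:
After 1 (read(3)): returned '90J', offset=3
After 2 (seek(-12, END)): offset=16
After 3 (tell()): offset=16
After 4 (seek(20, SET)): offset=20
After 5 (read(8)): returned 'EKFJA2M9', offset=28
After 6 (read(6)): returned '', offset=28
After 7 (read(5)): returned '', offset=28
After 8 (read(4)): returned '', offset=28
After 9 (read(6)): returned '', offset=28
After 10 (read(7)): returned '', offset=28
After 11 (read(4)): returned '', offset=28
After 12 (read(3)): returned '', offset=28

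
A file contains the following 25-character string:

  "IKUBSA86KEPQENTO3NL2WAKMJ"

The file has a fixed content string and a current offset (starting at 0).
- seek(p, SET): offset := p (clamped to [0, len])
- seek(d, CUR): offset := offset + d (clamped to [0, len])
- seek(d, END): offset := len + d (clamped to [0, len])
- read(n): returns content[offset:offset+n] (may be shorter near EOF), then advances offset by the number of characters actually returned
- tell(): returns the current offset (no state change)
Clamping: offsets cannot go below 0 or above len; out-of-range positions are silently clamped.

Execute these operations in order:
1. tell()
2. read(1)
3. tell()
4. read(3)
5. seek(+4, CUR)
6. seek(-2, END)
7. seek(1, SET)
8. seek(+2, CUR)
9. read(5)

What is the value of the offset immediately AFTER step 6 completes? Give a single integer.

After 1 (tell()): offset=0
After 2 (read(1)): returned 'I', offset=1
After 3 (tell()): offset=1
After 4 (read(3)): returned 'KUB', offset=4
After 5 (seek(+4, CUR)): offset=8
After 6 (seek(-2, END)): offset=23

Answer: 23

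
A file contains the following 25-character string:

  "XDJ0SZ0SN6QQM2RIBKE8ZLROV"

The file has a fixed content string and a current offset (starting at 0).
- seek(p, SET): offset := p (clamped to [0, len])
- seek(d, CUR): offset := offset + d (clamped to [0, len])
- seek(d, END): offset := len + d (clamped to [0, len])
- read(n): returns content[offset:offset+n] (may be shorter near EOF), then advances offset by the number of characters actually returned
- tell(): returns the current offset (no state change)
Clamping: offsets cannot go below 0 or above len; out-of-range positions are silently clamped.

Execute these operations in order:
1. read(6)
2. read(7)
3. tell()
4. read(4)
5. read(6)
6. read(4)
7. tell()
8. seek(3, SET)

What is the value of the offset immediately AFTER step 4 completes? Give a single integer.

Answer: 17

Derivation:
After 1 (read(6)): returned 'XDJ0SZ', offset=6
After 2 (read(7)): returned '0SN6QQM', offset=13
After 3 (tell()): offset=13
After 4 (read(4)): returned '2RIB', offset=17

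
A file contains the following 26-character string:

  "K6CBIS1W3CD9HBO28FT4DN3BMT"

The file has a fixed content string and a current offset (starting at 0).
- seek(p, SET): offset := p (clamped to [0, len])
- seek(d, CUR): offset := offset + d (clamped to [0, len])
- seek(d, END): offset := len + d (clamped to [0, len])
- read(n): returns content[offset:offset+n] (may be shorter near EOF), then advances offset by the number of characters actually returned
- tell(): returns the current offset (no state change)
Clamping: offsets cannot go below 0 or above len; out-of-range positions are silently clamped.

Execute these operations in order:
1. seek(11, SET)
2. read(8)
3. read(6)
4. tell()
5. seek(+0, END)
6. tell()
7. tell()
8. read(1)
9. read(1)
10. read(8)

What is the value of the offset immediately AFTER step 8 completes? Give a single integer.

Answer: 26

Derivation:
After 1 (seek(11, SET)): offset=11
After 2 (read(8)): returned '9HBO28FT', offset=19
After 3 (read(6)): returned '4DN3BM', offset=25
After 4 (tell()): offset=25
After 5 (seek(+0, END)): offset=26
After 6 (tell()): offset=26
After 7 (tell()): offset=26
After 8 (read(1)): returned '', offset=26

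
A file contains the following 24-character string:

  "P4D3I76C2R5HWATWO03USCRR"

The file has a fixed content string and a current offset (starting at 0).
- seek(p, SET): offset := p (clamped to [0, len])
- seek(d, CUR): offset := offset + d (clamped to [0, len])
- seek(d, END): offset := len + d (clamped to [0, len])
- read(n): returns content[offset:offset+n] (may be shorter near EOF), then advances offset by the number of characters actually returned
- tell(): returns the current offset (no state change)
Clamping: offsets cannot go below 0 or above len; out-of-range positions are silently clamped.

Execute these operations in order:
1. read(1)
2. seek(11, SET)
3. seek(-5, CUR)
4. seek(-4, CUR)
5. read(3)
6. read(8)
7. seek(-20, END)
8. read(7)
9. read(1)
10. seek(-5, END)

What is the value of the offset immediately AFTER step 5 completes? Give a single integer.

Answer: 5

Derivation:
After 1 (read(1)): returned 'P', offset=1
After 2 (seek(11, SET)): offset=11
After 3 (seek(-5, CUR)): offset=6
After 4 (seek(-4, CUR)): offset=2
After 5 (read(3)): returned 'D3I', offset=5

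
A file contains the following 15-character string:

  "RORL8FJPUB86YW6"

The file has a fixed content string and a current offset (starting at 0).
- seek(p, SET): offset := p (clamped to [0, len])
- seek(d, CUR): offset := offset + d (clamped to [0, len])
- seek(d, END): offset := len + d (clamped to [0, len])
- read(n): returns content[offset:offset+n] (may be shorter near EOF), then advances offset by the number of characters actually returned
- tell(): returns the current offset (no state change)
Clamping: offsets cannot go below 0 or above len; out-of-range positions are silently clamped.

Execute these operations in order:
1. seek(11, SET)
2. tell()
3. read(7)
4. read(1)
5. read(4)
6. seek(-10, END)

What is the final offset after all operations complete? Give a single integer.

Answer: 5

Derivation:
After 1 (seek(11, SET)): offset=11
After 2 (tell()): offset=11
After 3 (read(7)): returned '6YW6', offset=15
After 4 (read(1)): returned '', offset=15
After 5 (read(4)): returned '', offset=15
After 6 (seek(-10, END)): offset=5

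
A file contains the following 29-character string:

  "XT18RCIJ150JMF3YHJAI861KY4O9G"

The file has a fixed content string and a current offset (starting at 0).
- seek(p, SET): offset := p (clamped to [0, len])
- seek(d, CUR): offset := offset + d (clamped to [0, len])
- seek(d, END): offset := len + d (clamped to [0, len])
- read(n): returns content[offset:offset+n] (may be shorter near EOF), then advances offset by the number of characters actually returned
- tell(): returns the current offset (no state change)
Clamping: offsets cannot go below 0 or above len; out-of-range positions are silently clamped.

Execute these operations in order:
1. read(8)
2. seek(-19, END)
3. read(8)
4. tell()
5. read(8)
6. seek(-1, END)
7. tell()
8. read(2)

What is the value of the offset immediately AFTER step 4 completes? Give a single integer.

After 1 (read(8)): returned 'XT18RCIJ', offset=8
After 2 (seek(-19, END)): offset=10
After 3 (read(8)): returned '0JMF3YHJ', offset=18
After 4 (tell()): offset=18

Answer: 18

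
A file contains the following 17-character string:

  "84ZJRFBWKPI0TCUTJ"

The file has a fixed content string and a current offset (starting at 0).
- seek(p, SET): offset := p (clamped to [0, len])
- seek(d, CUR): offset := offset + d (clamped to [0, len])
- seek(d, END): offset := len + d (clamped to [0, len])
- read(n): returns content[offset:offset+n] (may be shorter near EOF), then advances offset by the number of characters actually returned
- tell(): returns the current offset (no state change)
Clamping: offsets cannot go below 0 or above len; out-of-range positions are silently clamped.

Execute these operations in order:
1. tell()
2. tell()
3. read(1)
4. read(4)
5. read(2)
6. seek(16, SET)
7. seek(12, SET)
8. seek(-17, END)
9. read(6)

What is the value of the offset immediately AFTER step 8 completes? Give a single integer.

After 1 (tell()): offset=0
After 2 (tell()): offset=0
After 3 (read(1)): returned '8', offset=1
After 4 (read(4)): returned '4ZJR', offset=5
After 5 (read(2)): returned 'FB', offset=7
After 6 (seek(16, SET)): offset=16
After 7 (seek(12, SET)): offset=12
After 8 (seek(-17, END)): offset=0

Answer: 0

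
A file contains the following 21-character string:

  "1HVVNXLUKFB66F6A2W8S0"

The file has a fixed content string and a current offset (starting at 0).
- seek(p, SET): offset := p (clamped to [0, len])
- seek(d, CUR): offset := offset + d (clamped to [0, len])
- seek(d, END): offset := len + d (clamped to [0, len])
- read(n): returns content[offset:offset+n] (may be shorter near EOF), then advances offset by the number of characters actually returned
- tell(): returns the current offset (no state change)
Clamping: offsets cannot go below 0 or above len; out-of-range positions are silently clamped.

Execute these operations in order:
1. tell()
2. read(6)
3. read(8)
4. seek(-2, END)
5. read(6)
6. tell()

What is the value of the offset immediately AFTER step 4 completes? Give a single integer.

Answer: 19

Derivation:
After 1 (tell()): offset=0
After 2 (read(6)): returned '1HVVNX', offset=6
After 3 (read(8)): returned 'LUKFB66F', offset=14
After 4 (seek(-2, END)): offset=19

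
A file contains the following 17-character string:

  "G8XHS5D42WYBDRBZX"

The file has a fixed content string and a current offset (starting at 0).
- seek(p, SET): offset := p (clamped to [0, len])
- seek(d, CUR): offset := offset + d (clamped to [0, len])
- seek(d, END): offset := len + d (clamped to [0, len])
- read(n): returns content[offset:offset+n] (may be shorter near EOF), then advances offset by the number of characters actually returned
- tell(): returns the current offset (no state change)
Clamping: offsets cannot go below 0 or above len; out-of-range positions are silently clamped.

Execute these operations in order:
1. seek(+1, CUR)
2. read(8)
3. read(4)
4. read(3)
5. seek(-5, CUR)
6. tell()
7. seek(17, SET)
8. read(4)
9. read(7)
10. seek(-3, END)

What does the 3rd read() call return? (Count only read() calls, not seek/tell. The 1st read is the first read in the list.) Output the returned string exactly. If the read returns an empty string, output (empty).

After 1 (seek(+1, CUR)): offset=1
After 2 (read(8)): returned '8XHS5D42', offset=9
After 3 (read(4)): returned 'WYBD', offset=13
After 4 (read(3)): returned 'RBZ', offset=16
After 5 (seek(-5, CUR)): offset=11
After 6 (tell()): offset=11
After 7 (seek(17, SET)): offset=17
After 8 (read(4)): returned '', offset=17
After 9 (read(7)): returned '', offset=17
After 10 (seek(-3, END)): offset=14

Answer: RBZ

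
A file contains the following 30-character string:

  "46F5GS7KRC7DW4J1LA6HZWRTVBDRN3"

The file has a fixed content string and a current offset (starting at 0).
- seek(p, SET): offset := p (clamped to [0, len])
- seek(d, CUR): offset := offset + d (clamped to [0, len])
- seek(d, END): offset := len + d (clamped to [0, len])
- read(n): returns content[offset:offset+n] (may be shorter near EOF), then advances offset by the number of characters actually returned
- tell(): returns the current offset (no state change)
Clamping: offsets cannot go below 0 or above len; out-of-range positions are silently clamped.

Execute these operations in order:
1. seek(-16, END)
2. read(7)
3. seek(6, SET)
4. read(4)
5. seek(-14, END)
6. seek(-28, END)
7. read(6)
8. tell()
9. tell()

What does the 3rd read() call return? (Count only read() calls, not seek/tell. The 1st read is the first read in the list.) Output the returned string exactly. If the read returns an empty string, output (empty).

Answer: F5GS7K

Derivation:
After 1 (seek(-16, END)): offset=14
After 2 (read(7)): returned 'J1LA6HZ', offset=21
After 3 (seek(6, SET)): offset=6
After 4 (read(4)): returned '7KRC', offset=10
After 5 (seek(-14, END)): offset=16
After 6 (seek(-28, END)): offset=2
After 7 (read(6)): returned 'F5GS7K', offset=8
After 8 (tell()): offset=8
After 9 (tell()): offset=8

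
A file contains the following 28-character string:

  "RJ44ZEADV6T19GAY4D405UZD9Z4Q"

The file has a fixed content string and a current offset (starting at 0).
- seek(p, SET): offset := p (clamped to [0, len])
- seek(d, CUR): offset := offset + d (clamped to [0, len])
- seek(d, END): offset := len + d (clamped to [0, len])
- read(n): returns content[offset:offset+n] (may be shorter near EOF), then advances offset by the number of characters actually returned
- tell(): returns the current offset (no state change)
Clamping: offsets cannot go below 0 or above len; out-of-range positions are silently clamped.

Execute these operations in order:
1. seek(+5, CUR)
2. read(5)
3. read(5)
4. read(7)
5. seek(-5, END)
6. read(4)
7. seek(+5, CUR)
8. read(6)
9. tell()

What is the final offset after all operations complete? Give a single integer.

Answer: 28

Derivation:
After 1 (seek(+5, CUR)): offset=5
After 2 (read(5)): returned 'EADV6', offset=10
After 3 (read(5)): returned 'T19GA', offset=15
After 4 (read(7)): returned 'Y4D405U', offset=22
After 5 (seek(-5, END)): offset=23
After 6 (read(4)): returned 'D9Z4', offset=27
After 7 (seek(+5, CUR)): offset=28
After 8 (read(6)): returned '', offset=28
After 9 (tell()): offset=28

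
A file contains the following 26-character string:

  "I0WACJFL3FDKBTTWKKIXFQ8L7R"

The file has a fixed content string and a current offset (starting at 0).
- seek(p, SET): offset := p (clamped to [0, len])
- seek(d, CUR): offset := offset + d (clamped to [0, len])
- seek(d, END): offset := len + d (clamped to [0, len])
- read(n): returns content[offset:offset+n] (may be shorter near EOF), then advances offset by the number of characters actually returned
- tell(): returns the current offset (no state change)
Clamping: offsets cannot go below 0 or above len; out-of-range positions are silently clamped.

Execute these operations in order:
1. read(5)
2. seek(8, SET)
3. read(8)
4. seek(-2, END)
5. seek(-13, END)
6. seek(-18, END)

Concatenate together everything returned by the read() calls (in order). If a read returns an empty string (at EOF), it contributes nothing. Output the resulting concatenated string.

After 1 (read(5)): returned 'I0WAC', offset=5
After 2 (seek(8, SET)): offset=8
After 3 (read(8)): returned '3FDKBTTW', offset=16
After 4 (seek(-2, END)): offset=24
After 5 (seek(-13, END)): offset=13
After 6 (seek(-18, END)): offset=8

Answer: I0WAC3FDKBTTW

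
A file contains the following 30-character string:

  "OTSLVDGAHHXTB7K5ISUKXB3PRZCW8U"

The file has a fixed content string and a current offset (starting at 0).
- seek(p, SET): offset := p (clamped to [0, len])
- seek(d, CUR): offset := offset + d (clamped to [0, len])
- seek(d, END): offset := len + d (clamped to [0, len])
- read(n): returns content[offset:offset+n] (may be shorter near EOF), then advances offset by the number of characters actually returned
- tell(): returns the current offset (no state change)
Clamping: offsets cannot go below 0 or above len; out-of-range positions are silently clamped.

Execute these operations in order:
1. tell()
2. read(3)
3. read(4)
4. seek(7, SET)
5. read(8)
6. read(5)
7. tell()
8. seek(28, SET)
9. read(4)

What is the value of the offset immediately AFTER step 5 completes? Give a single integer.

Answer: 15

Derivation:
After 1 (tell()): offset=0
After 2 (read(3)): returned 'OTS', offset=3
After 3 (read(4)): returned 'LVDG', offset=7
After 4 (seek(7, SET)): offset=7
After 5 (read(8)): returned 'AHHXTB7K', offset=15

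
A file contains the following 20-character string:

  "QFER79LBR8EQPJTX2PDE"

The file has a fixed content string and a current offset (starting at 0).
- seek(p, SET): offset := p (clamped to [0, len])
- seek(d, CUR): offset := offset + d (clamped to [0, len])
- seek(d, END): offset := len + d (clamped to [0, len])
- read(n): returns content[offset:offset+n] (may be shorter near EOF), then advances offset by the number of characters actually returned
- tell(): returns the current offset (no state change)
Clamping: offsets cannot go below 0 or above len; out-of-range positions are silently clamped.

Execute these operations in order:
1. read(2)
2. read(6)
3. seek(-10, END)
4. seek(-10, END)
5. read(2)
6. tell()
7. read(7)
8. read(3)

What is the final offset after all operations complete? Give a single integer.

Answer: 20

Derivation:
After 1 (read(2)): returned 'QF', offset=2
After 2 (read(6)): returned 'ER79LB', offset=8
After 3 (seek(-10, END)): offset=10
After 4 (seek(-10, END)): offset=10
After 5 (read(2)): returned 'EQ', offset=12
After 6 (tell()): offset=12
After 7 (read(7)): returned 'PJTX2PD', offset=19
After 8 (read(3)): returned 'E', offset=20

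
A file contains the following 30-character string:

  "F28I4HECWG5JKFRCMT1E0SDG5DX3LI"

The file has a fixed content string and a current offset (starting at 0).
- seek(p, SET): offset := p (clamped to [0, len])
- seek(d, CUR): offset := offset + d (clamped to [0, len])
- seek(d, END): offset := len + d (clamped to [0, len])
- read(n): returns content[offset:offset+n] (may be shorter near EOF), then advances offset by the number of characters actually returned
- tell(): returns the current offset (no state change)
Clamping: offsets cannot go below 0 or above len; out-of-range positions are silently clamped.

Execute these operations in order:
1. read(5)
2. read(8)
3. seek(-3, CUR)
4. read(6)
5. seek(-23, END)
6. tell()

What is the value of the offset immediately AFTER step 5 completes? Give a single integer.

After 1 (read(5)): returned 'F28I4', offset=5
After 2 (read(8)): returned 'HECWG5JK', offset=13
After 3 (seek(-3, CUR)): offset=10
After 4 (read(6)): returned '5JKFRC', offset=16
After 5 (seek(-23, END)): offset=7

Answer: 7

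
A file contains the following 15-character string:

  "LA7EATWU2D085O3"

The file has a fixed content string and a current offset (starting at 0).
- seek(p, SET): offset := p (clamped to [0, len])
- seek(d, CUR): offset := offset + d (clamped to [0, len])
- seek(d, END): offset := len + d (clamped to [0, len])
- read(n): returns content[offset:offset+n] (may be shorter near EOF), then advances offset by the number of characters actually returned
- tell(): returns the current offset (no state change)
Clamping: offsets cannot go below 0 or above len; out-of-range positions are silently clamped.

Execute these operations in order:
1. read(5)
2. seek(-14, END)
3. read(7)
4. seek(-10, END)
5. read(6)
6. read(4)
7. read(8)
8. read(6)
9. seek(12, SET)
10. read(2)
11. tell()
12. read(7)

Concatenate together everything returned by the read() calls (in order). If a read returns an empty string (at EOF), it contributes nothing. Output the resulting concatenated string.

After 1 (read(5)): returned 'LA7EA', offset=5
After 2 (seek(-14, END)): offset=1
After 3 (read(7)): returned 'A7EATWU', offset=8
After 4 (seek(-10, END)): offset=5
After 5 (read(6)): returned 'TWU2D0', offset=11
After 6 (read(4)): returned '85O3', offset=15
After 7 (read(8)): returned '', offset=15
After 8 (read(6)): returned '', offset=15
After 9 (seek(12, SET)): offset=12
After 10 (read(2)): returned '5O', offset=14
After 11 (tell()): offset=14
After 12 (read(7)): returned '3', offset=15

Answer: LA7EAA7EATWUTWU2D085O35O3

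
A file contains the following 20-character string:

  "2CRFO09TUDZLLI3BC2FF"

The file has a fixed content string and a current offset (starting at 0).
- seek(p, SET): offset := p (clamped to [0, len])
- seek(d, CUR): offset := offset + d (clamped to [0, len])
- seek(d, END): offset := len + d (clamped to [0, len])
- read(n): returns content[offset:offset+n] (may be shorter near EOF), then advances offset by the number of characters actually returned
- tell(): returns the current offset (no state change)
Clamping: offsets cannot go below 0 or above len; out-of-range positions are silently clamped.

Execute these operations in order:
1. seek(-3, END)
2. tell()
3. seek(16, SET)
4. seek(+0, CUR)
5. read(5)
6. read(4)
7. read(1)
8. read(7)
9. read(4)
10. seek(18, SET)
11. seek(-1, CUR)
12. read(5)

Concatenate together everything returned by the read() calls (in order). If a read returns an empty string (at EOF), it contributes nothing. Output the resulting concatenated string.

After 1 (seek(-3, END)): offset=17
After 2 (tell()): offset=17
After 3 (seek(16, SET)): offset=16
After 4 (seek(+0, CUR)): offset=16
After 5 (read(5)): returned 'C2FF', offset=20
After 6 (read(4)): returned '', offset=20
After 7 (read(1)): returned '', offset=20
After 8 (read(7)): returned '', offset=20
After 9 (read(4)): returned '', offset=20
After 10 (seek(18, SET)): offset=18
After 11 (seek(-1, CUR)): offset=17
After 12 (read(5)): returned '2FF', offset=20

Answer: C2FF2FF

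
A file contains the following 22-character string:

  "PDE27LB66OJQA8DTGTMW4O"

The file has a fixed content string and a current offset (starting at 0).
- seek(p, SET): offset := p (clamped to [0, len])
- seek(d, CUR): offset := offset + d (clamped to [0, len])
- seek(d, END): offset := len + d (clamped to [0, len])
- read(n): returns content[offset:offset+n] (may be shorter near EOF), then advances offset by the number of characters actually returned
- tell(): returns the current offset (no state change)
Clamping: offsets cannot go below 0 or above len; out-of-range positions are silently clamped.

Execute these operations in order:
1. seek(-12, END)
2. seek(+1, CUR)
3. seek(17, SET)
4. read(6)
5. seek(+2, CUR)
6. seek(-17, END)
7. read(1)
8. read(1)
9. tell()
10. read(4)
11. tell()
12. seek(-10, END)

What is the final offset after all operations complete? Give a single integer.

Answer: 12

Derivation:
After 1 (seek(-12, END)): offset=10
After 2 (seek(+1, CUR)): offset=11
After 3 (seek(17, SET)): offset=17
After 4 (read(6)): returned 'TMW4O', offset=22
After 5 (seek(+2, CUR)): offset=22
After 6 (seek(-17, END)): offset=5
After 7 (read(1)): returned 'L', offset=6
After 8 (read(1)): returned 'B', offset=7
After 9 (tell()): offset=7
After 10 (read(4)): returned '66OJ', offset=11
After 11 (tell()): offset=11
After 12 (seek(-10, END)): offset=12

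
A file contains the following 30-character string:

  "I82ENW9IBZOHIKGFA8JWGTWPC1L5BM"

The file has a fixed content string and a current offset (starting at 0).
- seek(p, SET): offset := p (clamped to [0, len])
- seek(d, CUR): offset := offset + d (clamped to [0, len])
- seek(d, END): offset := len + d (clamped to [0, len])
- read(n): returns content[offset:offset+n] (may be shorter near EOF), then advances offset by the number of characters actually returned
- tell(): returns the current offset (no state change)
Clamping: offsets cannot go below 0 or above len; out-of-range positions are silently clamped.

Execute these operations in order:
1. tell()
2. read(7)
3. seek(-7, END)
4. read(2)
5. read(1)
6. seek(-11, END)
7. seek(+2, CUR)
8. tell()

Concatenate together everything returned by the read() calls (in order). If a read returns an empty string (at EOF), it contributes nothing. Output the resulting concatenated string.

After 1 (tell()): offset=0
After 2 (read(7)): returned 'I82ENW9', offset=7
After 3 (seek(-7, END)): offset=23
After 4 (read(2)): returned 'PC', offset=25
After 5 (read(1)): returned '1', offset=26
After 6 (seek(-11, END)): offset=19
After 7 (seek(+2, CUR)): offset=21
After 8 (tell()): offset=21

Answer: I82ENW9PC1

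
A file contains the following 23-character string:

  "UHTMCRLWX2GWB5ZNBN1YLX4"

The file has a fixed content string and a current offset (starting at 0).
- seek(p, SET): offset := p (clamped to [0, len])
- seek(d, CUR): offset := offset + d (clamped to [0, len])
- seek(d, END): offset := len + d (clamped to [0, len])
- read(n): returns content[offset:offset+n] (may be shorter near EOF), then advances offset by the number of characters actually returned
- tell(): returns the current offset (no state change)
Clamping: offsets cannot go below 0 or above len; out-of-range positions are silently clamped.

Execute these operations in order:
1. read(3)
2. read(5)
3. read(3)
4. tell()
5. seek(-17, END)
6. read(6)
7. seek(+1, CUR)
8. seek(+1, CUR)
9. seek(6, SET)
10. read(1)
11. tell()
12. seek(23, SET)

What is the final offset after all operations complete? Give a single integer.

Answer: 23

Derivation:
After 1 (read(3)): returned 'UHT', offset=3
After 2 (read(5)): returned 'MCRLW', offset=8
After 3 (read(3)): returned 'X2G', offset=11
After 4 (tell()): offset=11
After 5 (seek(-17, END)): offset=6
After 6 (read(6)): returned 'LWX2GW', offset=12
After 7 (seek(+1, CUR)): offset=13
After 8 (seek(+1, CUR)): offset=14
After 9 (seek(6, SET)): offset=6
After 10 (read(1)): returned 'L', offset=7
After 11 (tell()): offset=7
After 12 (seek(23, SET)): offset=23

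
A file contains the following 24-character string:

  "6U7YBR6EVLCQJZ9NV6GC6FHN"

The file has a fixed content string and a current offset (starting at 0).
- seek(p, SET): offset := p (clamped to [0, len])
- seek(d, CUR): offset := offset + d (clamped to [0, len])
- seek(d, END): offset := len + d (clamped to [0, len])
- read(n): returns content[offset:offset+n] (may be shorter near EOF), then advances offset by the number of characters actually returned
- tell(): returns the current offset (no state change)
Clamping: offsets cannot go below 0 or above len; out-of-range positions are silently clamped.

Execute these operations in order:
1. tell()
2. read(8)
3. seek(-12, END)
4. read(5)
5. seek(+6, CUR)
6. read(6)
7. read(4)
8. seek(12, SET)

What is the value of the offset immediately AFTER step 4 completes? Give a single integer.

Answer: 17

Derivation:
After 1 (tell()): offset=0
After 2 (read(8)): returned '6U7YBR6E', offset=8
After 3 (seek(-12, END)): offset=12
After 4 (read(5)): returned 'JZ9NV', offset=17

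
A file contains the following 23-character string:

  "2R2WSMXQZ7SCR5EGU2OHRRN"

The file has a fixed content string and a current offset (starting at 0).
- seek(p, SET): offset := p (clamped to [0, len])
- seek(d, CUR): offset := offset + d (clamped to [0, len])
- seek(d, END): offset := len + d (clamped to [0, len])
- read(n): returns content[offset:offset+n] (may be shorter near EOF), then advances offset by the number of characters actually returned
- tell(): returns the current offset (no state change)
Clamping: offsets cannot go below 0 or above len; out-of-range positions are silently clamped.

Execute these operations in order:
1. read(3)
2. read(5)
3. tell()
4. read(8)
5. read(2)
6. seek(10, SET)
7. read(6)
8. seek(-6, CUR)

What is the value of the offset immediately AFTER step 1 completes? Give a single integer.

After 1 (read(3)): returned '2R2', offset=3

Answer: 3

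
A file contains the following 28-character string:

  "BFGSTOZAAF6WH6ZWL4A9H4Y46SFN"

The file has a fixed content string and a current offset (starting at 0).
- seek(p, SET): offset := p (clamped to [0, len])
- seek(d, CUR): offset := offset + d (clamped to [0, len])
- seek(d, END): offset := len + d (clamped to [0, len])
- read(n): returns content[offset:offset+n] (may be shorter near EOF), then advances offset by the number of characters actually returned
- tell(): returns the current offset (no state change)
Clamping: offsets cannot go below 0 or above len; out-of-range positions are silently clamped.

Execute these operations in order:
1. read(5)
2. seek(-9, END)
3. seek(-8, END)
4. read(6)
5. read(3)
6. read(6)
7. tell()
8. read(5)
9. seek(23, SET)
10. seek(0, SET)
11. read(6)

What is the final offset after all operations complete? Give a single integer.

After 1 (read(5)): returned 'BFGST', offset=5
After 2 (seek(-9, END)): offset=19
After 3 (seek(-8, END)): offset=20
After 4 (read(6)): returned 'H4Y46S', offset=26
After 5 (read(3)): returned 'FN', offset=28
After 6 (read(6)): returned '', offset=28
After 7 (tell()): offset=28
After 8 (read(5)): returned '', offset=28
After 9 (seek(23, SET)): offset=23
After 10 (seek(0, SET)): offset=0
After 11 (read(6)): returned 'BFGSTO', offset=6

Answer: 6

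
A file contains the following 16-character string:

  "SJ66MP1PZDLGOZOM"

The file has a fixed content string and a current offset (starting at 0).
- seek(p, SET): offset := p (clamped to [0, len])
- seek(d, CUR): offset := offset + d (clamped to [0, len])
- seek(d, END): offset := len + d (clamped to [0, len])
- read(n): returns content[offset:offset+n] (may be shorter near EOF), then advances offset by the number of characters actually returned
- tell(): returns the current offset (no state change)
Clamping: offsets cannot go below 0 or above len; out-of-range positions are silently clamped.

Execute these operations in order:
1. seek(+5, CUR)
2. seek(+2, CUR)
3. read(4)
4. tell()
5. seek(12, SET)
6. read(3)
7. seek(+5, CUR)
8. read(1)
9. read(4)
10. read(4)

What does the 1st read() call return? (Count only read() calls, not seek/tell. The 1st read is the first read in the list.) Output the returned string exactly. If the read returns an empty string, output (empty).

After 1 (seek(+5, CUR)): offset=5
After 2 (seek(+2, CUR)): offset=7
After 3 (read(4)): returned 'PZDL', offset=11
After 4 (tell()): offset=11
After 5 (seek(12, SET)): offset=12
After 6 (read(3)): returned 'OZO', offset=15
After 7 (seek(+5, CUR)): offset=16
After 8 (read(1)): returned '', offset=16
After 9 (read(4)): returned '', offset=16
After 10 (read(4)): returned '', offset=16

Answer: PZDL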